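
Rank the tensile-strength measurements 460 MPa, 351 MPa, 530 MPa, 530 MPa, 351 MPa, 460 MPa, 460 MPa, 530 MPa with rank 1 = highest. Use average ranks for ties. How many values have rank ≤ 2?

Sorted (descending): 530, 530, 530, 460, 460, 460, 351, 351
The 3 values of 530 occupy positions 1–3 → average rank 2.
The 3 values of 460 occupy positions 4–6 → average rank 5.
The 2 values of 351 occupy positions 7–8 → average rank (7+8)/2 = 7.5.
Ranks ≤ 2: {2, 2, 2} → 3 values.

3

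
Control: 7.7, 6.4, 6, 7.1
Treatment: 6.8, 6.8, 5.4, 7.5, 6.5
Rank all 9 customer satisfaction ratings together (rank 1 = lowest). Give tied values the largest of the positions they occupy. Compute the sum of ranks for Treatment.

25

Sorted (ascending): 5.4, 6, 6.4, 6.5, 6.8, 6.8, 7.1, 7.5, 7.7
The 2 values of 6.8 occupy positions 5–6 → each gets rank 6.
Treatment values → pooled ranks: 6.8→6, 6.8→6, 5.4→1, 7.5→8, 6.5→4
Rank sum = 6 + 6 + 1 + 8 + 4 = 25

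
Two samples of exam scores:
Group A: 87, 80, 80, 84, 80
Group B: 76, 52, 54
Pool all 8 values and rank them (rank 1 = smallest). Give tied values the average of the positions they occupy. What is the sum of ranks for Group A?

Sorted (ascending): 52, 54, 76, 80, 80, 80, 84, 87
The 3 values of 80 occupy positions 4–6 → average rank 5.
Group A values → pooled ranks: 87→8, 80→5, 80→5, 84→7, 80→5
Rank sum = 8 + 5 + 5 + 7 + 5 = 30

30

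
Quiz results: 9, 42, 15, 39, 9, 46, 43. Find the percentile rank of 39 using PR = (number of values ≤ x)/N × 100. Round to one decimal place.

N = 7.
Strictly below 39: 3. Equal to 39: 1.
PR = 4/7 × 100 = 57.1

57.1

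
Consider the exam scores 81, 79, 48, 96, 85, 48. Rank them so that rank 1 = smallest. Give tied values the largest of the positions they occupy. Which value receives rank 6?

Sorted (ascending): 48, 48, 79, 81, 85, 96
The 2 values of 48 occupy positions 1–2 → each gets rank 2.
Rank 6 → value 96.

96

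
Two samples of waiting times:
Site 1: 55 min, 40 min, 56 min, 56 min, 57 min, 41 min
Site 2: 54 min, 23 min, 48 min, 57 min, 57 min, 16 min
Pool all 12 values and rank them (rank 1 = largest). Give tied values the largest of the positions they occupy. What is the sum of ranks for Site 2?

44

Sorted (descending): 57, 57, 57, 56, 56, 55, 54, 48, 41, 40, 23, 16
The 3 values of 57 occupy positions 1–3 → each gets rank 3.
The 2 values of 56 occupy positions 4–5 → each gets rank 5.
Site 2 values → pooled ranks: 54→7, 23→11, 48→8, 57→3, 57→3, 16→12
Rank sum = 7 + 11 + 8 + 3 + 3 + 12 = 44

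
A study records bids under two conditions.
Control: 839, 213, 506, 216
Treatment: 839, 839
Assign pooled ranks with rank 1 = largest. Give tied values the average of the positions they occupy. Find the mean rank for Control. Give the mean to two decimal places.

4.25

Sorted (descending): 839, 839, 839, 506, 216, 213
The 3 values of 839 occupy positions 1–3 → average rank 2.
Control values → pooled ranks: 839→2, 213→6, 506→4, 216→5
Mean rank = (2 + 6 + 4 + 5) / 4 = 4.25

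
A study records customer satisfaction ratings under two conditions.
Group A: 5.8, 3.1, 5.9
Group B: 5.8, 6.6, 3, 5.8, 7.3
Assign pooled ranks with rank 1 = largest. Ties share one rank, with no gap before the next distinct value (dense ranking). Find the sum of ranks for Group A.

12

Sorted (descending): 7.3, 6.6, 5.9, 5.8, 5.8, 5.8, 3.1, 3
The 3 values of 5.8 share dense rank 4.
Remaining distinct values take the next consecutive integers.
Group A values → pooled ranks: 5.8→4, 3.1→5, 5.9→3
Rank sum = 4 + 5 + 3 = 12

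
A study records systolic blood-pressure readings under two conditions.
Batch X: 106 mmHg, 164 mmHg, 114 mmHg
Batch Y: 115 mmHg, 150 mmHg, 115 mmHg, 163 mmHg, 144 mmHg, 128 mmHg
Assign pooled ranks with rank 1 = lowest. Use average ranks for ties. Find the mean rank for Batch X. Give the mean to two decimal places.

Sorted (ascending): 106, 114, 115, 115, 128, 144, 150, 163, 164
The 2 values of 115 occupy positions 3–4 → average rank (3+4)/2 = 3.5.
Batch X values → pooled ranks: 106→1, 164→9, 114→2
Mean rank = (1 + 9 + 2) / 3 = 4.00

4.00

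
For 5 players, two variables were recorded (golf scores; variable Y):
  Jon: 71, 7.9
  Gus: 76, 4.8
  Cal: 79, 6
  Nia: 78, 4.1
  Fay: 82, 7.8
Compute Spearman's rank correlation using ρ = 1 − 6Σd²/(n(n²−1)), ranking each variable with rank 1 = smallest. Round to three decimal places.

-0.100

Ranks of variable 1: 1, 2, 4, 3, 5
Ranks of variable 2: 5, 2, 3, 1, 4
d = r₁ − r₂: -4, 0, 1, 2, 1
d²: 16, 0, 1, 4, 1; Σd² = 22
ρ = 1 − 6·22/(5·24) = 1 − 132/120 = -0.100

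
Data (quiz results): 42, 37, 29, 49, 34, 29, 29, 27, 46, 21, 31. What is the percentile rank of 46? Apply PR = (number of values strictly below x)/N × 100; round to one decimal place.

81.8

N = 11.
Strictly below 46: 9. Equal to 46: 1.
PR = 9/11 × 100 = 81.8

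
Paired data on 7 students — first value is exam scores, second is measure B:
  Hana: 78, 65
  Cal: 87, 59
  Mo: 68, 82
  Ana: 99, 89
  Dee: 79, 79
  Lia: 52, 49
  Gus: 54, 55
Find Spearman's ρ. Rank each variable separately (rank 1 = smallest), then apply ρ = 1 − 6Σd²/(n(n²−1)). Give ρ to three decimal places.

Ranks of variable 1: 4, 6, 3, 7, 5, 1, 2
Ranks of variable 2: 4, 3, 6, 7, 5, 1, 2
d = r₁ − r₂: 0, 3, -3, 0, 0, 0, 0
d²: 0, 9, 9, 0, 0, 0, 0; Σd² = 18
ρ = 1 − 6·18/(7·48) = 1 − 108/336 = 0.679

0.679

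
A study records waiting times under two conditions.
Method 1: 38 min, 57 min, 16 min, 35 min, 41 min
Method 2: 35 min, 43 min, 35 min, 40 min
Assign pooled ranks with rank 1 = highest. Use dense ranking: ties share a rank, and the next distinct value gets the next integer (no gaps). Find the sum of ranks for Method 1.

Sorted (descending): 57, 43, 41, 40, 38, 35, 35, 35, 16
The 3 values of 35 share dense rank 6.
Remaining distinct values take the next consecutive integers.
Method 1 values → pooled ranks: 38→5, 57→1, 16→7, 35→6, 41→3
Rank sum = 5 + 1 + 7 + 6 + 3 = 22

22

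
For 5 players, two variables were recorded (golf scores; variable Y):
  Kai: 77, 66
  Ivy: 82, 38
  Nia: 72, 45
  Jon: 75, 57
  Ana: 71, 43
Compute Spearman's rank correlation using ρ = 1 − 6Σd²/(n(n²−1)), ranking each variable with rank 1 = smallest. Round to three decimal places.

Ranks of variable 1: 4, 5, 2, 3, 1
Ranks of variable 2: 5, 1, 3, 4, 2
d = r₁ − r₂: -1, 4, -1, -1, -1
d²: 1, 16, 1, 1, 1; Σd² = 20
ρ = 1 − 6·20/(5·24) = 1 − 120/120 = 0.000

0.000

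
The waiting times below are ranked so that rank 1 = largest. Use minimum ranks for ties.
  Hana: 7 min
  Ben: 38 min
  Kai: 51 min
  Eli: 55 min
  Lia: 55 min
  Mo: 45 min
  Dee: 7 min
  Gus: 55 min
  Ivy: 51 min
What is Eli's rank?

Sorted (descending): 55, 55, 55, 51, 51, 45, 38, 7, 7
The 3 values of 55 occupy positions 1–3 → each gets rank 1.
The 2 values of 51 occupy positions 4–5 → each gets rank 4.
The 2 values of 7 occupy positions 8–9 → each gets rank 8.
Eli has value 55 min → rank 1.

1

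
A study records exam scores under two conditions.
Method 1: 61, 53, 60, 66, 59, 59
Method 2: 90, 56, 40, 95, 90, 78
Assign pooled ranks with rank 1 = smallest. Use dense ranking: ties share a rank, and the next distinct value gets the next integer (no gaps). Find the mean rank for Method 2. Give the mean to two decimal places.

Sorted (ascending): 40, 53, 56, 59, 59, 60, 61, 66, 78, 90, 90, 95
The 2 values of 59 share dense rank 4.
The 2 values of 90 share dense rank 9.
Remaining distinct values take the next consecutive integers.
Method 2 values → pooled ranks: 90→9, 56→3, 40→1, 95→10, 90→9, 78→8
Mean rank = (9 + 3 + 1 + 10 + 9 + 8) / 6 = 6.67

6.67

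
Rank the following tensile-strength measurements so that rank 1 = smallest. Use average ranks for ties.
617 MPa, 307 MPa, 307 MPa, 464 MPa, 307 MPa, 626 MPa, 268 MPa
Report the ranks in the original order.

6, 3, 3, 5, 3, 7, 1

Sorted (ascending): 268, 307, 307, 307, 464, 617, 626
The 3 values of 307 occupy positions 2–4 → average rank 3.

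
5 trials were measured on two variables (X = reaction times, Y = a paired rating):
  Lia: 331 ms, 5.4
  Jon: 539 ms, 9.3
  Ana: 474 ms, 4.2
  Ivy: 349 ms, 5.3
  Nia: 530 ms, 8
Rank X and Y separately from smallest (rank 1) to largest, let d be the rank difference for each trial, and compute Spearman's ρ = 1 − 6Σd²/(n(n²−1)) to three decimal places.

0.600

Ranks of variable 1: 1, 5, 3, 2, 4
Ranks of variable 2: 3, 5, 1, 2, 4
d = r₁ − r₂: -2, 0, 2, 0, 0
d²: 4, 0, 4, 0, 0; Σd² = 8
ρ = 1 − 6·8/(5·24) = 1 − 48/120 = 0.600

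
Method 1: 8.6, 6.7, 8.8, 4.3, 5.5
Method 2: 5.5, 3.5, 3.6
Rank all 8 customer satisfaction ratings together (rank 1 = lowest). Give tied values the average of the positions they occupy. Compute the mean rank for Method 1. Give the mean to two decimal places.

Sorted (ascending): 3.5, 3.6, 4.3, 5.5, 5.5, 6.7, 8.6, 8.8
The 2 values of 5.5 occupy positions 4–5 → average rank (4+5)/2 = 4.5.
Method 1 values → pooled ranks: 8.6→7, 6.7→6, 8.8→8, 4.3→3, 5.5→4.5
Mean rank = (7 + 6 + 8 + 3 + 4.5) / 5 = 5.70

5.70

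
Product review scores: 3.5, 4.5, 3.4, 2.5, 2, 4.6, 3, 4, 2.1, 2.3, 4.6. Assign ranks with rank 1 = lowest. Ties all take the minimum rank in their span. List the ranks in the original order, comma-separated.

Sorted (ascending): 2, 2.1, 2.3, 2.5, 3, 3.4, 3.5, 4, 4.5, 4.6, 4.6
The 2 values of 4.6 occupy positions 10–11 → each gets rank 10.

7, 9, 6, 4, 1, 10, 5, 8, 2, 3, 10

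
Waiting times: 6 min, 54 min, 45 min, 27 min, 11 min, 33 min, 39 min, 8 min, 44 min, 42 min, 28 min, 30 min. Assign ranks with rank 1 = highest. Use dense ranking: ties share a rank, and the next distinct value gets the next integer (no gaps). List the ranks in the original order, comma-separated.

Sorted (descending): 54, 45, 44, 42, 39, 33, 30, 28, 27, 11, 8, 6
No ties — each value takes its position as its rank.

12, 1, 2, 9, 10, 6, 5, 11, 3, 4, 8, 7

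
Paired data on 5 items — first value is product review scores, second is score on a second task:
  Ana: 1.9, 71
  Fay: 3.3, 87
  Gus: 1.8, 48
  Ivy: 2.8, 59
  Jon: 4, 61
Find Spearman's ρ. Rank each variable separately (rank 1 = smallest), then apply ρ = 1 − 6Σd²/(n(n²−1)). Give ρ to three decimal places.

Ranks of variable 1: 2, 4, 1, 3, 5
Ranks of variable 2: 4, 5, 1, 2, 3
d = r₁ − r₂: -2, -1, 0, 1, 2
d²: 4, 1, 0, 1, 4; Σd² = 10
ρ = 1 − 6·10/(5·24) = 1 − 60/120 = 0.500

0.500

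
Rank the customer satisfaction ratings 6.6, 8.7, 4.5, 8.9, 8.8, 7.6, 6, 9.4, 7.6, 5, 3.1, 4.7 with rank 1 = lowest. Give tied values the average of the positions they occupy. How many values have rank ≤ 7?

Sorted (ascending): 3.1, 4.5, 4.7, 5, 6, 6.6, 7.6, 7.6, 8.7, 8.8, 8.9, 9.4
The 2 values of 7.6 occupy positions 7–8 → average rank (7+8)/2 = 7.5.
Ranks ≤ 7: {1, 2, 3, 4, 5, 6} → 6 values.

6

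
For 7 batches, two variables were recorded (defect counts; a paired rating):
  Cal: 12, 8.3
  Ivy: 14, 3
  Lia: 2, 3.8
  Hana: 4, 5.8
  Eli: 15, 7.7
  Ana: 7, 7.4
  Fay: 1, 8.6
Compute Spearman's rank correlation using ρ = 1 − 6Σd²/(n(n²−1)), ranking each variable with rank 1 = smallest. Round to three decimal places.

Ranks of variable 1: 5, 6, 2, 3, 7, 4, 1
Ranks of variable 2: 6, 1, 2, 3, 5, 4, 7
d = r₁ − r₂: -1, 5, 0, 0, 2, 0, -6
d²: 1, 25, 0, 0, 4, 0, 36; Σd² = 66
ρ = 1 − 6·66/(7·48) = 1 − 396/336 = -0.179

-0.179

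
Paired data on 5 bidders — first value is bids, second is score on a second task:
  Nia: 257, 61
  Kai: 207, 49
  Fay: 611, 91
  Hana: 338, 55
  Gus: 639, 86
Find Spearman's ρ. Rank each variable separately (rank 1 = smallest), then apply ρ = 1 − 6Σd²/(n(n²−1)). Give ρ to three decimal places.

0.800

Ranks of variable 1: 2, 1, 4, 3, 5
Ranks of variable 2: 3, 1, 5, 2, 4
d = r₁ − r₂: -1, 0, -1, 1, 1
d²: 1, 0, 1, 1, 1; Σd² = 4
ρ = 1 − 6·4/(5·24) = 1 − 24/120 = 0.800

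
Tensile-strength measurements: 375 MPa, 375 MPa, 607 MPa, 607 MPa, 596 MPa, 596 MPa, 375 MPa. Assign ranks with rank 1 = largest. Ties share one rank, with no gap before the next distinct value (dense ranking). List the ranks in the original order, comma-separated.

Sorted (descending): 607, 607, 596, 596, 375, 375, 375
The 2 values of 607 share dense rank 1.
The 2 values of 596 share dense rank 2.
The 3 values of 375 share dense rank 3.

3, 3, 1, 1, 2, 2, 3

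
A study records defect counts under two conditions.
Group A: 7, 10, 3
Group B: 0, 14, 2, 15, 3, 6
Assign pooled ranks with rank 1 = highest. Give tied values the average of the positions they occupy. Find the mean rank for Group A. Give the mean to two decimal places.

Sorted (descending): 15, 14, 10, 7, 6, 3, 3, 2, 0
The 2 values of 3 occupy positions 6–7 → average rank (6+7)/2 = 6.5.
Group A values → pooled ranks: 7→4, 10→3, 3→6.5
Mean rank = (4 + 3 + 6.5) / 3 = 4.50

4.50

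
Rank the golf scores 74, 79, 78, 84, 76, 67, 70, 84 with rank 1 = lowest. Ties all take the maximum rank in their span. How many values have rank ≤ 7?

Sorted (ascending): 67, 70, 74, 76, 78, 79, 84, 84
The 2 values of 84 occupy positions 7–8 → each gets rank 8.
Ranks ≤ 7: {1, 2, 3, 4, 5, 6} → 6 values.

6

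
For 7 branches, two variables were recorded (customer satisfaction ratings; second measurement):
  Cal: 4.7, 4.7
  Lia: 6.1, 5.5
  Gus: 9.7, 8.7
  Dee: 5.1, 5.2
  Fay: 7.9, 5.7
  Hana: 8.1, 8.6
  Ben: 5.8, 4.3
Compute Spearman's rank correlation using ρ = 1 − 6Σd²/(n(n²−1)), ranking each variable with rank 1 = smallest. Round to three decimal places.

Ranks of variable 1: 1, 4, 7, 2, 5, 6, 3
Ranks of variable 2: 2, 4, 7, 3, 5, 6, 1
d = r₁ − r₂: -1, 0, 0, -1, 0, 0, 2
d²: 1, 0, 0, 1, 0, 0, 4; Σd² = 6
ρ = 1 − 6·6/(7·48) = 1 − 36/336 = 0.893

0.893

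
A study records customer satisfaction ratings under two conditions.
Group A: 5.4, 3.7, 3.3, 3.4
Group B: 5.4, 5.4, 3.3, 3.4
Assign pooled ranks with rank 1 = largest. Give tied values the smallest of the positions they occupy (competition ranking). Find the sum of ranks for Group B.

14

Sorted (descending): 5.4, 5.4, 5.4, 3.7, 3.4, 3.4, 3.3, 3.3
The 3 values of 5.4 occupy positions 1–3 → each gets rank 1.
The 2 values of 3.4 occupy positions 5–6 → each gets rank 5.
The 2 values of 3.3 occupy positions 7–8 → each gets rank 7.
Group B values → pooled ranks: 5.4→1, 5.4→1, 3.3→7, 3.4→5
Rank sum = 1 + 1 + 7 + 5 = 14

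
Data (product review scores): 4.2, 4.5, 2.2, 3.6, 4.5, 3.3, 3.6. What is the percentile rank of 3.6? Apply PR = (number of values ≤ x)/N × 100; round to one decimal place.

N = 7.
Strictly below 3.6: 2. Equal to 3.6: 2.
PR = 4/7 × 100 = 57.1

57.1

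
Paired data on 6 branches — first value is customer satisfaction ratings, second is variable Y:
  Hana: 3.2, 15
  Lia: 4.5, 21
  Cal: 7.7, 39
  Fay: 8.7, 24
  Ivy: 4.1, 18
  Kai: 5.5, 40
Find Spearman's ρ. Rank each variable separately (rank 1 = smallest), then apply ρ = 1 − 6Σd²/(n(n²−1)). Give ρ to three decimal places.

0.771

Ranks of variable 1: 1, 3, 5, 6, 2, 4
Ranks of variable 2: 1, 3, 5, 4, 2, 6
d = r₁ − r₂: 0, 0, 0, 2, 0, -2
d²: 0, 0, 0, 4, 0, 4; Σd² = 8
ρ = 1 − 6·8/(6·35) = 1 − 48/210 = 0.771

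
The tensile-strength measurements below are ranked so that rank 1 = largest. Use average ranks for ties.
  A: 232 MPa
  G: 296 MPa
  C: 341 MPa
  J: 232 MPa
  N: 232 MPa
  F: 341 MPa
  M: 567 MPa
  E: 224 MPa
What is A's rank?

6

Sorted (descending): 567, 341, 341, 296, 232, 232, 232, 224
The 2 values of 341 occupy positions 2–3 → average rank (2+3)/2 = 2.5.
The 3 values of 232 occupy positions 5–7 → average rank 6.
A has value 232 MPa → rank 6.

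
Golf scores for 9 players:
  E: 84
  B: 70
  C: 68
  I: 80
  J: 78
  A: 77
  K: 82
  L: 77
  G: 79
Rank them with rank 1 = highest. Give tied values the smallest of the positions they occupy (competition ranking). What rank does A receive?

Sorted (descending): 84, 82, 80, 79, 78, 77, 77, 70, 68
The 2 values of 77 occupy positions 6–7 → each gets rank 6.
A has value 77 → rank 6.

6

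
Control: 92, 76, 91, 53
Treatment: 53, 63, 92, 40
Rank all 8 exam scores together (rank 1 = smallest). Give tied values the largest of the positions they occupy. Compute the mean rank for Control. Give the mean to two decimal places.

5.50

Sorted (ascending): 40, 53, 53, 63, 76, 91, 92, 92
The 2 values of 53 occupy positions 2–3 → each gets rank 3.
The 2 values of 92 occupy positions 7–8 → each gets rank 8.
Control values → pooled ranks: 92→8, 76→5, 91→6, 53→3
Mean rank = (8 + 5 + 6 + 3) / 4 = 5.50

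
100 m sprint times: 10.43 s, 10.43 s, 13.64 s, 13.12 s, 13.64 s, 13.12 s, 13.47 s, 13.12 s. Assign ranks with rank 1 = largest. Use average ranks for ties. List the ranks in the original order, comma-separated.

7.5, 7.5, 1.5, 5, 1.5, 5, 3, 5

Sorted (descending): 13.64, 13.64, 13.47, 13.12, 13.12, 13.12, 10.43, 10.43
The 2 values of 13.64 occupy positions 1–2 → average rank (1+2)/2 = 1.5.
The 3 values of 13.12 occupy positions 4–6 → average rank 5.
The 2 values of 10.43 occupy positions 7–8 → average rank (7+8)/2 = 7.5.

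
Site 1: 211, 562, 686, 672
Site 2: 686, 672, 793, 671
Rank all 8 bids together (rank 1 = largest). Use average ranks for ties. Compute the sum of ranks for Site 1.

22

Sorted (descending): 793, 686, 686, 672, 672, 671, 562, 211
The 2 values of 686 occupy positions 2–3 → average rank (2+3)/2 = 2.5.
The 2 values of 672 occupy positions 4–5 → average rank (4+5)/2 = 4.5.
Site 1 values → pooled ranks: 211→8, 562→7, 686→2.5, 672→4.5
Rank sum = 8 + 7 + 2.5 + 4.5 = 22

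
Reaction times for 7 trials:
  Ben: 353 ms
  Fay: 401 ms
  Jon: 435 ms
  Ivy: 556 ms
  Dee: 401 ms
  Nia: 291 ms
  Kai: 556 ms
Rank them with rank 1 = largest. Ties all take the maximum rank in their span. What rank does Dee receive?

Sorted (descending): 556, 556, 435, 401, 401, 353, 291
The 2 values of 556 occupy positions 1–2 → each gets rank 2.
The 2 values of 401 occupy positions 4–5 → each gets rank 5.
Dee has value 401 ms → rank 5.

5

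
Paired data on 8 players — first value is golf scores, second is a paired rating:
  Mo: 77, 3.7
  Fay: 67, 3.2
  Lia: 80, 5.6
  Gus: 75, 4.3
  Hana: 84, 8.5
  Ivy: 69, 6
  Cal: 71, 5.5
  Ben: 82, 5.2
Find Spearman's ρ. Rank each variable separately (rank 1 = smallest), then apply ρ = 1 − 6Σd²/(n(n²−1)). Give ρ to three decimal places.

Ranks of variable 1: 5, 1, 6, 4, 8, 2, 3, 7
Ranks of variable 2: 2, 1, 6, 3, 8, 7, 5, 4
d = r₁ − r₂: 3, 0, 0, 1, 0, -5, -2, 3
d²: 9, 0, 0, 1, 0, 25, 4, 9; Σd² = 48
ρ = 1 − 6·48/(8·63) = 1 − 288/504 = 0.429

0.429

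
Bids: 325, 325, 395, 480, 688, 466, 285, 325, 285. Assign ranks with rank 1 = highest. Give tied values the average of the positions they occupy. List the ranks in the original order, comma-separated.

Sorted (descending): 688, 480, 466, 395, 325, 325, 325, 285, 285
The 3 values of 325 occupy positions 5–7 → average rank 6.
The 2 values of 285 occupy positions 8–9 → average rank (8+9)/2 = 8.5.

6, 6, 4, 2, 1, 3, 8.5, 6, 8.5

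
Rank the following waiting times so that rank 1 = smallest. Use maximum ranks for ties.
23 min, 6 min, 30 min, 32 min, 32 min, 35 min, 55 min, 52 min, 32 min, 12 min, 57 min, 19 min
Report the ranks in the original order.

4, 1, 5, 8, 8, 9, 11, 10, 8, 2, 12, 3

Sorted (ascending): 6, 12, 19, 23, 30, 32, 32, 32, 35, 52, 55, 57
The 3 values of 32 occupy positions 6–8 → each gets rank 8.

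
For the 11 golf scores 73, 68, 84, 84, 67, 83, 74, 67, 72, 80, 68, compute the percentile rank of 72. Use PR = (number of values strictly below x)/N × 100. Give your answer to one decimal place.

36.4

N = 11.
Strictly below 72: 4. Equal to 72: 1.
PR = 4/11 × 100 = 36.4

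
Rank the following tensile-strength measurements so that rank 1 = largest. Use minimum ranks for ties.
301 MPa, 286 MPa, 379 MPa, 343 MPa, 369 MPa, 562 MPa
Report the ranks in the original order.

Sorted (descending): 562, 379, 369, 343, 301, 286
No ties — each value takes its position as its rank.

5, 6, 2, 4, 3, 1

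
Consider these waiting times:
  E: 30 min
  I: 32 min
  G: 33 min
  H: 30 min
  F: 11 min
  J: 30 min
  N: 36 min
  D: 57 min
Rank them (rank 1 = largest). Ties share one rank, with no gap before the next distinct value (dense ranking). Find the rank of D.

Sorted (descending): 57, 36, 33, 32, 30, 30, 30, 11
The 3 values of 30 share dense rank 5.
Remaining distinct values take the next consecutive integers.
D has value 57 min → rank 1.

1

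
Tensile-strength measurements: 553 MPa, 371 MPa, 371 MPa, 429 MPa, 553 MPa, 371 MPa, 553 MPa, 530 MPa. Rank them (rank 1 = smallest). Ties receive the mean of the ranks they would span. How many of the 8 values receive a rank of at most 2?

3

Sorted (ascending): 371, 371, 371, 429, 530, 553, 553, 553
The 3 values of 371 occupy positions 1–3 → average rank 2.
The 3 values of 553 occupy positions 6–8 → average rank 7.
Ranks ≤ 2: {2, 2, 2} → 3 values.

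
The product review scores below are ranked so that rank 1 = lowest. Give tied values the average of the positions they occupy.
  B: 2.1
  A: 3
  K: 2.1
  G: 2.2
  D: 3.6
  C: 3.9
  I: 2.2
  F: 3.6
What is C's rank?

Sorted (ascending): 2.1, 2.1, 2.2, 2.2, 3, 3.6, 3.6, 3.9
The 2 values of 2.1 occupy positions 1–2 → average rank (1+2)/2 = 1.5.
The 2 values of 2.2 occupy positions 3–4 → average rank (3+4)/2 = 3.5.
The 2 values of 3.6 occupy positions 6–7 → average rank (6+7)/2 = 6.5.
C has value 3.9 → rank 8.

8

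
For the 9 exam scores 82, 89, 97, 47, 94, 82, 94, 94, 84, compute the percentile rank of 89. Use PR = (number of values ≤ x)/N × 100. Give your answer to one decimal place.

55.6

N = 9.
Strictly below 89: 4. Equal to 89: 1.
PR = 5/9 × 100 = 55.6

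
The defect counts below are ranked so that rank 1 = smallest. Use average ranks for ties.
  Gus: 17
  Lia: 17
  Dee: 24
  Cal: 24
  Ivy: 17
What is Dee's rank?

4.5

Sorted (ascending): 17, 17, 17, 24, 24
The 3 values of 17 occupy positions 1–3 → average rank 2.
The 2 values of 24 occupy positions 4–5 → average rank (4+5)/2 = 4.5.
Dee has value 24 → rank 4.5.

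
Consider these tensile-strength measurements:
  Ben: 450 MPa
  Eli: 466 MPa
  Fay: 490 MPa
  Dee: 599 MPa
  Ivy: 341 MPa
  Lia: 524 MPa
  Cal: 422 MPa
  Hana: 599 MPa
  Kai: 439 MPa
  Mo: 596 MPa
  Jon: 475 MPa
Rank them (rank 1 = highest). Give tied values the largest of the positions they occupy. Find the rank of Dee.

2

Sorted (descending): 599, 599, 596, 524, 490, 475, 466, 450, 439, 422, 341
The 2 values of 599 occupy positions 1–2 → each gets rank 2.
Dee has value 599 MPa → rank 2.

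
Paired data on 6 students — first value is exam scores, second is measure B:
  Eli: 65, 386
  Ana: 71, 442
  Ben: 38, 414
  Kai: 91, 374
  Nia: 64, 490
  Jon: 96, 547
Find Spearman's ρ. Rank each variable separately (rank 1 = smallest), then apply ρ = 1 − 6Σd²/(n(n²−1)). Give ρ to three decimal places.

Ranks of variable 1: 3, 4, 1, 5, 2, 6
Ranks of variable 2: 2, 4, 3, 1, 5, 6
d = r₁ − r₂: 1, 0, -2, 4, -3, 0
d²: 1, 0, 4, 16, 9, 0; Σd² = 30
ρ = 1 − 6·30/(6·35) = 1 − 180/210 = 0.143

0.143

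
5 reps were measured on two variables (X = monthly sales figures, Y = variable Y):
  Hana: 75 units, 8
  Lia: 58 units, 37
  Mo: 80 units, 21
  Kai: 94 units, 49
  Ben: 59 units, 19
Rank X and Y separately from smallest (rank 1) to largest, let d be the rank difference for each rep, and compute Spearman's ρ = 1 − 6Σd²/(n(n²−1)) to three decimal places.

Ranks of variable 1: 3, 1, 4, 5, 2
Ranks of variable 2: 1, 4, 3, 5, 2
d = r₁ − r₂: 2, -3, 1, 0, 0
d²: 4, 9, 1, 0, 0; Σd² = 14
ρ = 1 − 6·14/(5·24) = 1 − 84/120 = 0.300

0.300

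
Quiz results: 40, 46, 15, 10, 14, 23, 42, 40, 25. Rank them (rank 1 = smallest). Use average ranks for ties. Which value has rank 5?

25

Sorted (ascending): 10, 14, 15, 23, 25, 40, 40, 42, 46
The 2 values of 40 occupy positions 6–7 → average rank (6+7)/2 = 6.5.
Rank 5 → value 25.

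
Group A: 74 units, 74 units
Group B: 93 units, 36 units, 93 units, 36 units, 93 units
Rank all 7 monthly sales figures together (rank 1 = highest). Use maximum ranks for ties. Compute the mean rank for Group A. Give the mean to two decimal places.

5.00

Sorted (descending): 93, 93, 93, 74, 74, 36, 36
The 3 values of 93 occupy positions 1–3 → each gets rank 3.
The 2 values of 74 occupy positions 4–5 → each gets rank 5.
The 2 values of 36 occupy positions 6–7 → each gets rank 7.
Group A values → pooled ranks: 74→5, 74→5
Mean rank = (5 + 5) / 2 = 5.00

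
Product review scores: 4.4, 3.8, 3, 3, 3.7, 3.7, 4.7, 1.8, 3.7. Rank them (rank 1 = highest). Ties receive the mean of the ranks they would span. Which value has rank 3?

3.8

Sorted (descending): 4.7, 4.4, 3.8, 3.7, 3.7, 3.7, 3, 3, 1.8
The 3 values of 3.7 occupy positions 4–6 → average rank 5.
The 2 values of 3 occupy positions 7–8 → average rank (7+8)/2 = 7.5.
Rank 3 → value 3.8.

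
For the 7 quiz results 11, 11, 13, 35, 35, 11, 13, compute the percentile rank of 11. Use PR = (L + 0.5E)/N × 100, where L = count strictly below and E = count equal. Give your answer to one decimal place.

N = 7.
Strictly below 11: 0. Equal to 11: 3.
PR = (0 + 0.5·3)/7 × 100 = 21.4

21.4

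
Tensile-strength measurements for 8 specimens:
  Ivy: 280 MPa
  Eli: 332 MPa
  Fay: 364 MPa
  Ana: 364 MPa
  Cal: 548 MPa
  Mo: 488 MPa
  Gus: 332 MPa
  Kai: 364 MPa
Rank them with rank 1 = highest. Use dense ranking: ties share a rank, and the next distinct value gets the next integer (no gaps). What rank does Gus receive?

Sorted (descending): 548, 488, 364, 364, 364, 332, 332, 280
The 3 values of 364 share dense rank 3.
The 2 values of 332 share dense rank 4.
Remaining distinct values take the next consecutive integers.
Gus has value 332 MPa → rank 4.

4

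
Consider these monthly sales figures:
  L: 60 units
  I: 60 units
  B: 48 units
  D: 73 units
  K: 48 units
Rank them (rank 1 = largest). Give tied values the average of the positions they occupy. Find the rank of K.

4.5

Sorted (descending): 73, 60, 60, 48, 48
The 2 values of 60 occupy positions 2–3 → average rank (2+3)/2 = 2.5.
The 2 values of 48 occupy positions 4–5 → average rank (4+5)/2 = 4.5.
K has value 48 units → rank 4.5.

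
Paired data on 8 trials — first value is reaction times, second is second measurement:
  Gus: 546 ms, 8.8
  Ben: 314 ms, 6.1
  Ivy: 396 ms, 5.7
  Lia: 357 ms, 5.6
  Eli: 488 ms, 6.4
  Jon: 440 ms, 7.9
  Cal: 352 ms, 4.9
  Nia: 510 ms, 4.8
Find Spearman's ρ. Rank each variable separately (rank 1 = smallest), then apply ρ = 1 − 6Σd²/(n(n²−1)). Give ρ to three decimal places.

Ranks of variable 1: 8, 1, 4, 3, 6, 5, 2, 7
Ranks of variable 2: 8, 5, 4, 3, 6, 7, 2, 1
d = r₁ − r₂: 0, -4, 0, 0, 0, -2, 0, 6
d²: 0, 16, 0, 0, 0, 4, 0, 36; Σd² = 56
ρ = 1 − 6·56/(8·63) = 1 − 336/504 = 0.333

0.333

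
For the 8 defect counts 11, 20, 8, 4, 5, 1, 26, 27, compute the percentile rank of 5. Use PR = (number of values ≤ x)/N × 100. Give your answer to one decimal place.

37.5

N = 8.
Strictly below 5: 2. Equal to 5: 1.
PR = 3/8 × 100 = 37.5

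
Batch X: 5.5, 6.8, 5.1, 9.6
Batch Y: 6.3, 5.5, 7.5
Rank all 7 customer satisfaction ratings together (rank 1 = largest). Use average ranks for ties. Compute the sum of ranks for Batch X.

Sorted (descending): 9.6, 7.5, 6.8, 6.3, 5.5, 5.5, 5.1
The 2 values of 5.5 occupy positions 5–6 → average rank (5+6)/2 = 5.5.
Batch X values → pooled ranks: 5.5→5.5, 6.8→3, 5.1→7, 9.6→1
Rank sum = 5.5 + 3 + 7 + 1 = 16.5

16.5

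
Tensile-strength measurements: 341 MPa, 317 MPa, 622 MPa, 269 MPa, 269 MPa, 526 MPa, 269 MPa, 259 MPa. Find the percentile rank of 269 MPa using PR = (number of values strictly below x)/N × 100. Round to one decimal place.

12.5

N = 8.
Strictly below 269: 1. Equal to 269: 3.
PR = 1/8 × 100 = 12.5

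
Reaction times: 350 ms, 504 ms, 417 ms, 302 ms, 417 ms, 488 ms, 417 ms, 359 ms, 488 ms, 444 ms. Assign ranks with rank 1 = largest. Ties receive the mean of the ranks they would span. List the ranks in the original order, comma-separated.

Sorted (descending): 504, 488, 488, 444, 417, 417, 417, 359, 350, 302
The 2 values of 488 occupy positions 2–3 → average rank (2+3)/2 = 2.5.
The 3 values of 417 occupy positions 5–7 → average rank 6.

9, 1, 6, 10, 6, 2.5, 6, 8, 2.5, 4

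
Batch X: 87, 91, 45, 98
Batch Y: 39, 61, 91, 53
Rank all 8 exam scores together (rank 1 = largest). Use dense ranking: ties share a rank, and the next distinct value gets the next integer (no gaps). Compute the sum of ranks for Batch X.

Sorted (descending): 98, 91, 91, 87, 61, 53, 45, 39
The 2 values of 91 share dense rank 2.
Remaining distinct values take the next consecutive integers.
Batch X values → pooled ranks: 87→3, 91→2, 45→6, 98→1
Rank sum = 3 + 2 + 6 + 1 = 12

12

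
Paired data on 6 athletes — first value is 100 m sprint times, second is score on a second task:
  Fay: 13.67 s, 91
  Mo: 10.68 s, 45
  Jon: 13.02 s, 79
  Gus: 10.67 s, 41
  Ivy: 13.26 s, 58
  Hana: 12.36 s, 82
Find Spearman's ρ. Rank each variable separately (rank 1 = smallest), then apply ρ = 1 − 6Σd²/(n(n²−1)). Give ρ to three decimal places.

Ranks of variable 1: 6, 2, 4, 1, 5, 3
Ranks of variable 2: 6, 2, 4, 1, 3, 5
d = r₁ − r₂: 0, 0, 0, 0, 2, -2
d²: 0, 0, 0, 0, 4, 4; Σd² = 8
ρ = 1 − 6·8/(6·35) = 1 − 48/210 = 0.771

0.771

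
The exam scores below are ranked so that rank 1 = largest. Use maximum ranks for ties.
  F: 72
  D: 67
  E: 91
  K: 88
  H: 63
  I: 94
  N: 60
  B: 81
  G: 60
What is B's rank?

4

Sorted (descending): 94, 91, 88, 81, 72, 67, 63, 60, 60
The 2 values of 60 occupy positions 8–9 → each gets rank 9.
B has value 81 → rank 4.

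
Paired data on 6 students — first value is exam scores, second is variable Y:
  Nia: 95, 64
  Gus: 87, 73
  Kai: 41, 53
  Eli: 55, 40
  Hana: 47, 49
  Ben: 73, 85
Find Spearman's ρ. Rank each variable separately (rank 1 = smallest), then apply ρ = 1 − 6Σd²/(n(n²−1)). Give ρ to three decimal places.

Ranks of variable 1: 6, 5, 1, 3, 2, 4
Ranks of variable 2: 4, 5, 3, 1, 2, 6
d = r₁ − r₂: 2, 0, -2, 2, 0, -2
d²: 4, 0, 4, 4, 0, 4; Σd² = 16
ρ = 1 − 6·16/(6·35) = 1 − 96/210 = 0.543

0.543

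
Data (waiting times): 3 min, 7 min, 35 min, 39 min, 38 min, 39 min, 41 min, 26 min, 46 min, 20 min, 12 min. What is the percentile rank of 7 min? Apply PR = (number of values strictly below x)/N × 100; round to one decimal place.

9.1

N = 11.
Strictly below 7: 1. Equal to 7: 1.
PR = 1/11 × 100 = 9.1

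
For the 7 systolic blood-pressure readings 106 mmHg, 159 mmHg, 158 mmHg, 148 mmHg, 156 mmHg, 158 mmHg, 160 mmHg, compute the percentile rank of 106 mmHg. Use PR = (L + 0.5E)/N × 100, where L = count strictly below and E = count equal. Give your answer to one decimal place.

7.1

N = 7.
Strictly below 106: 0. Equal to 106: 1.
PR = (0 + 0.5·1)/7 × 100 = 7.1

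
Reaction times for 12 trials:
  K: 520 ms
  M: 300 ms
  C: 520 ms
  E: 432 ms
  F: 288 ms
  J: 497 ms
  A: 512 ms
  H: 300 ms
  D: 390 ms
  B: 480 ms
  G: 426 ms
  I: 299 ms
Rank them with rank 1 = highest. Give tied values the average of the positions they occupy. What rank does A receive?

Sorted (descending): 520, 520, 512, 497, 480, 432, 426, 390, 300, 300, 299, 288
The 2 values of 520 occupy positions 1–2 → average rank (1+2)/2 = 1.5.
The 2 values of 300 occupy positions 9–10 → average rank (9+10)/2 = 9.5.
A has value 512 ms → rank 3.

3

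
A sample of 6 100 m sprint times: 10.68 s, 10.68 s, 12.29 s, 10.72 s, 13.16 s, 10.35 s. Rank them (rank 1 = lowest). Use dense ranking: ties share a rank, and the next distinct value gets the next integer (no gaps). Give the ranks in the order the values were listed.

Sorted (ascending): 10.35, 10.68, 10.68, 10.72, 12.29, 13.16
The 2 values of 10.68 share dense rank 2.
Remaining distinct values take the next consecutive integers.

2, 2, 4, 3, 5, 1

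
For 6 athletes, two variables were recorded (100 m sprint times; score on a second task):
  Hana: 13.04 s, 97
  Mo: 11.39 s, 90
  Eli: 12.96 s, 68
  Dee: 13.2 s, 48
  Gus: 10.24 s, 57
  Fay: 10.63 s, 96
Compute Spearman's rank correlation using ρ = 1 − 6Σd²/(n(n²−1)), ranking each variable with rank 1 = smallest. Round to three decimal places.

Ranks of variable 1: 5, 3, 4, 6, 1, 2
Ranks of variable 2: 6, 4, 3, 1, 2, 5
d = r₁ − r₂: -1, -1, 1, 5, -1, -3
d²: 1, 1, 1, 25, 1, 9; Σd² = 38
ρ = 1 − 6·38/(6·35) = 1 − 228/210 = -0.086

-0.086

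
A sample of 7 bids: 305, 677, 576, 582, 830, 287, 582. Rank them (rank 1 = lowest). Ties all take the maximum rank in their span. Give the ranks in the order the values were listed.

2, 6, 3, 5, 7, 1, 5

Sorted (ascending): 287, 305, 576, 582, 582, 677, 830
The 2 values of 582 occupy positions 4–5 → each gets rank 5.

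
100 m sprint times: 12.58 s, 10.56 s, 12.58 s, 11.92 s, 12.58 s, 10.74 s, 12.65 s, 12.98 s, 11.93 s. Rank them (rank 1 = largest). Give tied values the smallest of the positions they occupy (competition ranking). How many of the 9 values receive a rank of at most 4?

Sorted (descending): 12.98, 12.65, 12.58, 12.58, 12.58, 11.93, 11.92, 10.74, 10.56
The 3 values of 12.58 occupy positions 3–5 → each gets rank 3.
Ranks ≤ 4: {1, 2, 3, 3, 3} → 5 values.

5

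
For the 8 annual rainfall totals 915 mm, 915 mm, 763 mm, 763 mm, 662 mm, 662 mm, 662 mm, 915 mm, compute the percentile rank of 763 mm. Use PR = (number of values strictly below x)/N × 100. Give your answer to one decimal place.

37.5

N = 8.
Strictly below 763: 3. Equal to 763: 2.
PR = 3/8 × 100 = 37.5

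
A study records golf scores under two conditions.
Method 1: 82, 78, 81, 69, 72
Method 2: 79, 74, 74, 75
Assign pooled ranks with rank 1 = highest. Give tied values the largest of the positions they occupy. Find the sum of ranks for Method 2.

Sorted (descending): 82, 81, 79, 78, 75, 74, 74, 72, 69
The 2 values of 74 occupy positions 6–7 → each gets rank 7.
Method 2 values → pooled ranks: 79→3, 74→7, 74→7, 75→5
Rank sum = 3 + 7 + 7 + 5 = 22

22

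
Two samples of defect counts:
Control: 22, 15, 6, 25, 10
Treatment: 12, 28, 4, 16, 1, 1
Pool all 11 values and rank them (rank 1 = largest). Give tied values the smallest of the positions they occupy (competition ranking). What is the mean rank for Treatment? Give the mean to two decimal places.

6.67

Sorted (descending): 28, 25, 22, 16, 15, 12, 10, 6, 4, 1, 1
The 2 values of 1 occupy positions 10–11 → each gets rank 10.
Treatment values → pooled ranks: 12→6, 28→1, 4→9, 16→4, 1→10, 1→10
Mean rank = (6 + 1 + 9 + 4 + 10 + 10) / 6 = 6.67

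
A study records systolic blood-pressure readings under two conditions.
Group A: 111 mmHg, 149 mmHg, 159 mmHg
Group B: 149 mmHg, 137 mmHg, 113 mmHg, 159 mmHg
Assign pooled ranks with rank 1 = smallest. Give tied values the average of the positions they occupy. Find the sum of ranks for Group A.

12

Sorted (ascending): 111, 113, 137, 149, 149, 159, 159
The 2 values of 149 occupy positions 4–5 → average rank (4+5)/2 = 4.5.
The 2 values of 159 occupy positions 6–7 → average rank (6+7)/2 = 6.5.
Group A values → pooled ranks: 111→1, 149→4.5, 159→6.5
Rank sum = 1 + 4.5 + 6.5 = 12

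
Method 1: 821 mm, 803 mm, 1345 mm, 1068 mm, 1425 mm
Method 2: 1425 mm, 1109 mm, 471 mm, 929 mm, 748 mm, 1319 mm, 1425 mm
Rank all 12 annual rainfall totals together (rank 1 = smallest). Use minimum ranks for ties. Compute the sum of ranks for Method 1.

32

Sorted (ascending): 471, 748, 803, 821, 929, 1068, 1109, 1319, 1345, 1425, 1425, 1425
The 3 values of 1425 occupy positions 10–12 → each gets rank 10.
Method 1 values → pooled ranks: 821→4, 803→3, 1345→9, 1068→6, 1425→10
Rank sum = 4 + 3 + 9 + 6 + 10 = 32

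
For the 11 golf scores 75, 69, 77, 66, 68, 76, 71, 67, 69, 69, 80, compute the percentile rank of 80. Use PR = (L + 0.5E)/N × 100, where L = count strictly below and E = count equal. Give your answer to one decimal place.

N = 11.
Strictly below 80: 10. Equal to 80: 1.
PR = (10 + 0.5·1)/11 × 100 = 95.5

95.5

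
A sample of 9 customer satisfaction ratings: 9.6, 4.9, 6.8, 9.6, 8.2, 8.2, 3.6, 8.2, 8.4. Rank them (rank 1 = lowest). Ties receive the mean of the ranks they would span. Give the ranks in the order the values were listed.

Sorted (ascending): 3.6, 4.9, 6.8, 8.2, 8.2, 8.2, 8.4, 9.6, 9.6
The 3 values of 8.2 occupy positions 4–6 → average rank 5.
The 2 values of 9.6 occupy positions 8–9 → average rank (8+9)/2 = 8.5.

8.5, 2, 3, 8.5, 5, 5, 1, 5, 7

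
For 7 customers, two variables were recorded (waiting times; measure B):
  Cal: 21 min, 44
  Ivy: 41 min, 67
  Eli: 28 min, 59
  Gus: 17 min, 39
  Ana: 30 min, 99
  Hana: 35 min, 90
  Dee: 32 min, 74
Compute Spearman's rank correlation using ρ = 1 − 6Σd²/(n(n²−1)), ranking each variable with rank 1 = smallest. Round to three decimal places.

0.679

Ranks of variable 1: 2, 7, 3, 1, 4, 6, 5
Ranks of variable 2: 2, 4, 3, 1, 7, 6, 5
d = r₁ − r₂: 0, 3, 0, 0, -3, 0, 0
d²: 0, 9, 0, 0, 9, 0, 0; Σd² = 18
ρ = 1 − 6·18/(7·48) = 1 − 108/336 = 0.679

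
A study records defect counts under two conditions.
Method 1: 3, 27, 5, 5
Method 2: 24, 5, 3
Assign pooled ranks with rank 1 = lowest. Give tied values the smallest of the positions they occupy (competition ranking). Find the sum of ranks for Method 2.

Sorted (ascending): 3, 3, 5, 5, 5, 24, 27
The 2 values of 3 occupy positions 1–2 → each gets rank 1.
The 3 values of 5 occupy positions 3–5 → each gets rank 3.
Method 2 values → pooled ranks: 24→6, 5→3, 3→1
Rank sum = 6 + 3 + 1 = 10

10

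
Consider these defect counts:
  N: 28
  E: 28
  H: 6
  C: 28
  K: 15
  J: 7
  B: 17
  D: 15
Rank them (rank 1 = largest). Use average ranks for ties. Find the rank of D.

5.5

Sorted (descending): 28, 28, 28, 17, 15, 15, 7, 6
The 3 values of 28 occupy positions 1–3 → average rank 2.
The 2 values of 15 occupy positions 5–6 → average rank (5+6)/2 = 5.5.
D has value 15 → rank 5.5.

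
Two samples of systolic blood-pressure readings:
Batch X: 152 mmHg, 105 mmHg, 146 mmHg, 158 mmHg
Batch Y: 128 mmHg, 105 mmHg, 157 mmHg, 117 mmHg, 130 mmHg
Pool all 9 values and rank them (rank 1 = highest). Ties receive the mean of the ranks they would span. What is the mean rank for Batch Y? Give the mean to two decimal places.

5.70

Sorted (descending): 158, 157, 152, 146, 130, 128, 117, 105, 105
The 2 values of 105 occupy positions 8–9 → average rank (8+9)/2 = 8.5.
Batch Y values → pooled ranks: 128→6, 105→8.5, 157→2, 117→7, 130→5
Mean rank = (6 + 8.5 + 2 + 7 + 5) / 5 = 5.70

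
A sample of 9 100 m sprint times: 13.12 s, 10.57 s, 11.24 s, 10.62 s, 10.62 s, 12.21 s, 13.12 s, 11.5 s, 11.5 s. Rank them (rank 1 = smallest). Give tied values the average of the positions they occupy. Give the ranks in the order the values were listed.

Sorted (ascending): 10.57, 10.62, 10.62, 11.24, 11.5, 11.5, 12.21, 13.12, 13.12
The 2 values of 10.62 occupy positions 2–3 → average rank (2+3)/2 = 2.5.
The 2 values of 11.5 occupy positions 5–6 → average rank (5+6)/2 = 5.5.
The 2 values of 13.12 occupy positions 8–9 → average rank (8+9)/2 = 8.5.

8.5, 1, 4, 2.5, 2.5, 7, 8.5, 5.5, 5.5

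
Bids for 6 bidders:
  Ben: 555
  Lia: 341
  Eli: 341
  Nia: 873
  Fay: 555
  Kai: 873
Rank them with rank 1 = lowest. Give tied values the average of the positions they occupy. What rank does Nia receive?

5.5

Sorted (ascending): 341, 341, 555, 555, 873, 873
The 2 values of 341 occupy positions 1–2 → average rank (1+2)/2 = 1.5.
The 2 values of 555 occupy positions 3–4 → average rank (3+4)/2 = 3.5.
The 2 values of 873 occupy positions 5–6 → average rank (5+6)/2 = 5.5.
Nia has value 873 → rank 5.5.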